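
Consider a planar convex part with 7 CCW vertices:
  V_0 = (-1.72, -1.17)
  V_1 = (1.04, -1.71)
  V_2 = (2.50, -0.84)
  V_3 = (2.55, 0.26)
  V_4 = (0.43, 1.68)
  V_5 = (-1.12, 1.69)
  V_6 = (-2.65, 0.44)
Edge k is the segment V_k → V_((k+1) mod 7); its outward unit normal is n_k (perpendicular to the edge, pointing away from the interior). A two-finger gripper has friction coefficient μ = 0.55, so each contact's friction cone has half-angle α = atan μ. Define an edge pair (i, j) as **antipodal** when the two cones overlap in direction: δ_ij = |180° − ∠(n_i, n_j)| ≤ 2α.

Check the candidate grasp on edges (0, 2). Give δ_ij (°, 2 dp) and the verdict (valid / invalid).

α = atan 0.55 = 28.81°;  2α = 57.62°
edge 0: e_0 = (+2.76, -0.54);  n_0 = (-0.1920, -0.9814)
edge 2: e_2 = (+0.05, +1.10);  n_2 = (+0.9990, -0.0454)
∠(n_0, n_2) = 98.47°
δ = |180° − 98.47°| = 81.53°
81.53° > 2α = 57.62°  →  invalid

δ = 81.53°, invalid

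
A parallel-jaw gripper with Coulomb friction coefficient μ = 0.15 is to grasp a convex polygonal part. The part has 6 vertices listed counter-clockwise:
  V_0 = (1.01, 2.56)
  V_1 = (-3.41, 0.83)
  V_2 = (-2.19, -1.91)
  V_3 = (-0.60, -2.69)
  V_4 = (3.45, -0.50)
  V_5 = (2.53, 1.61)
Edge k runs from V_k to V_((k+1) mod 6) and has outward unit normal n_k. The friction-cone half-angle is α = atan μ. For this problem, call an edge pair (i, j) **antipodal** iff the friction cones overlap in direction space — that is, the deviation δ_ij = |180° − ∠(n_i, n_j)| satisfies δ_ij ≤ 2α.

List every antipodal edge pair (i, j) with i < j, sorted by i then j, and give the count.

α = atan 0.15 = 8.53°;  2α = 17.06°
n_0 = (-0.3645, +0.9312)
n_1 = (-0.9135, -0.4068)
n_2 = (-0.4404, -0.8978)
n_3 = (+0.4757, -0.8796)
n_4 = (+0.9167, +0.3997)
n_5 = (+0.5300, +0.8480)
  (0,1): δ = 87.37°  ·
  (0,2): δ = 47.51°  ·
  (0,3): δ = 7.03°  ✓
  (0,4): δ = 92.18°  ·
  (0,5): δ = 126.62°  ·
  (1,2): δ = 140.13°  ·
  (1,3): δ = 85.60°  ·
  (1,4): δ = 0.44°  ✓
  (1,5): δ = 33.99°  ·
  (2,3): δ = 125.47°  ·
  (2,4): δ = 40.31°  ·
  (2,5): δ = 5.87°  ✓
  (3,4): δ = 94.84°  ·
  (3,5): δ = 60.41°  ·
  (4,5): δ = 145.56°  ·
antipodal pairs: 3

count = 3; pairs: (0,3), (1,4), (2,5)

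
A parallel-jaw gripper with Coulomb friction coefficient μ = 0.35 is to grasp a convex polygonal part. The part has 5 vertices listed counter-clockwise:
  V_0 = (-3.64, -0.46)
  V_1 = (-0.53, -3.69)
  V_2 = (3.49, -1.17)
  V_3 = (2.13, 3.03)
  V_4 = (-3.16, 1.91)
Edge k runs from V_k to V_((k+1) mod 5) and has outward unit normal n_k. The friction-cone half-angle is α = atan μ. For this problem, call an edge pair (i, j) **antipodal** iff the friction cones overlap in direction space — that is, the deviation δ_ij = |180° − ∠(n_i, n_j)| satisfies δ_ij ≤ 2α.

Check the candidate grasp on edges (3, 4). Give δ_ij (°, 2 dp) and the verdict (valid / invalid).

δ = 113.40°, invalid

α = atan 0.35 = 19.29°;  2α = 38.58°
edge 3: e_3 = (-5.29, -1.12);  n_3 = (-0.2071, +0.9783)
edge 4: e_4 = (-0.48, -2.37);  n_4 = (-0.9801, +0.1985)
∠(n_3, n_4) = 66.60°
δ = |180° − 66.60°| = 113.40°
113.40° > 2α = 38.58°  →  invalid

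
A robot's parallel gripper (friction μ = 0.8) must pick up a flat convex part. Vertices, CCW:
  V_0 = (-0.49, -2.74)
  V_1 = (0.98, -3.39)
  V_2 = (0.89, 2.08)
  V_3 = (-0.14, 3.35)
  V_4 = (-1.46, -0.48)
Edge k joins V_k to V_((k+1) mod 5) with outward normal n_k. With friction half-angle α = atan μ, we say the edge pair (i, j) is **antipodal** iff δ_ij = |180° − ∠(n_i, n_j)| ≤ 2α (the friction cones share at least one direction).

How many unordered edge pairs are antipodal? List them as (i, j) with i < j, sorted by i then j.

α = atan 0.8 = 38.66°;  2α = 77.32°
n_0 = (-0.4044, -0.9146)
n_1 = (+0.9999, +0.0165)
n_2 = (+0.7767, +0.6299)
n_3 = (-0.9454, +0.3258)
n_4 = (-0.9189, -0.3944)
  (0,1): δ = 65.20°  ✓
  (0,2): δ = 27.10°  ✓
  (0,3): δ = 94.84°  ·
  (0,4): δ = 137.08°  ·
  (1,2): δ = 141.90°  ·
  (1,3): δ = 19.96°  ✓
  (1,4): δ = 22.29°  ✓
  (2,3): δ = 58.06°  ✓
  (2,4): δ = 15.81°  ✓
  (3,4): δ = 137.75°  ·
antipodal pairs: 6

count = 6; pairs: (0,1), (0,2), (1,3), (1,4), (2,3), (2,4)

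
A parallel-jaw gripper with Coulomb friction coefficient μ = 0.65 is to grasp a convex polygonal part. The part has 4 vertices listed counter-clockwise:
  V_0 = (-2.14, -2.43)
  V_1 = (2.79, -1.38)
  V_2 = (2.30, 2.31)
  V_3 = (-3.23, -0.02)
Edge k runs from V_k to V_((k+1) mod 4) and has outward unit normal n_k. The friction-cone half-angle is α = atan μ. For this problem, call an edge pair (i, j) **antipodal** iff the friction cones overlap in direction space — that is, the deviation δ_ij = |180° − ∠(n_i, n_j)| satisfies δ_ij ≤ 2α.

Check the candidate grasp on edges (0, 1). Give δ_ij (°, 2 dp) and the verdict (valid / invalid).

α = atan 0.65 = 33.02°;  2α = 66.05°
edge 0: e_0 = (+4.93, +1.05);  n_0 = (+0.2083, -0.9781)
edge 1: e_1 = (-0.49, +3.69);  n_1 = (+0.9913, +0.1316)
∠(n_0, n_1) = 85.54°
δ = |180° − 85.54°| = 94.46°
94.46° > 2α = 66.05°  →  invalid

δ = 94.46°, invalid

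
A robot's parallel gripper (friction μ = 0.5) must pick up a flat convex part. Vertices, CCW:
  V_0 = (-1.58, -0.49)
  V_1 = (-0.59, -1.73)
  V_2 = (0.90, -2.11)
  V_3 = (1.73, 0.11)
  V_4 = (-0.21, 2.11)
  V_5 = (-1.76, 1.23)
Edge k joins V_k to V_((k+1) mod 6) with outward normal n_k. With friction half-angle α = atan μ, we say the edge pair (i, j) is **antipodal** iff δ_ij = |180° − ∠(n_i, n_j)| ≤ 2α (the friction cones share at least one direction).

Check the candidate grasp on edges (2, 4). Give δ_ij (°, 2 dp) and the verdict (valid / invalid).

δ = 39.92°, valid

α = atan 0.5 = 26.57°;  2α = 53.13°
edge 2: e_2 = (+0.83, +2.22);  n_2 = (+0.9367, -0.3502)
edge 4: e_4 = (-1.55, -0.88);  n_4 = (-0.4937, +0.8696)
∠(n_2, n_4) = 140.08°
δ = |180° − 140.08°| = 39.92°
39.92° ≤ 2α = 53.13°  →  valid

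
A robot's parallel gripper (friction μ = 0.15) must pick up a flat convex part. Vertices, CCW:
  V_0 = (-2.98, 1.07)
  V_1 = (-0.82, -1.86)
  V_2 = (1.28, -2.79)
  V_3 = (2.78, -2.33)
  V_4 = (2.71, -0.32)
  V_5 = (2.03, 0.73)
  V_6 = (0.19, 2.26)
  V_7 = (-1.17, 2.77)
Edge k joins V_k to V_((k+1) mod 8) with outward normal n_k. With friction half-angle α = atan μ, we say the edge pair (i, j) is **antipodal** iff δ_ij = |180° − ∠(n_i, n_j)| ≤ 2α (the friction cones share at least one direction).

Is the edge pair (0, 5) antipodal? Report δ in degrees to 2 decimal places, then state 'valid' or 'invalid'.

δ = 13.86°, valid

α = atan 0.15 = 8.53°;  2α = 17.06°
edge 0: e_0 = (+2.16, -2.93);  n_0 = (-0.8049, -0.5934)
edge 5: e_5 = (-1.84, +1.53);  n_5 = (+0.6394, +0.7689)
∠(n_0, n_5) = 166.14°
δ = |180° − 166.14°| = 13.86°
13.86° ≤ 2α = 17.06°  →  valid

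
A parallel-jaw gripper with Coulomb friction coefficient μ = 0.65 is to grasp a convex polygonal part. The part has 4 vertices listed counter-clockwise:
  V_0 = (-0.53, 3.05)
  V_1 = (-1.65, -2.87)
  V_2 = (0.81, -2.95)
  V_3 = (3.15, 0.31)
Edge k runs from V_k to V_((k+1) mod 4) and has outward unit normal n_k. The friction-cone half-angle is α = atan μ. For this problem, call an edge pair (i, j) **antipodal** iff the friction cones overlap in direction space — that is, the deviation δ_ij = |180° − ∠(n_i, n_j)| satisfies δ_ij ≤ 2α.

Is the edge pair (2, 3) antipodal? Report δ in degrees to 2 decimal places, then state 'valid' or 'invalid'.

δ = 91.00°, invalid

α = atan 0.65 = 33.02°;  2α = 66.05°
edge 2: e_2 = (+2.34, +3.26);  n_2 = (+0.8124, -0.5831)
edge 3: e_3 = (-3.68, +2.74);  n_3 = (+0.5972, +0.8021)
∠(n_2, n_3) = 89.00°
δ = |180° − 89.00°| = 91.00°
91.00° > 2α = 66.05°  →  invalid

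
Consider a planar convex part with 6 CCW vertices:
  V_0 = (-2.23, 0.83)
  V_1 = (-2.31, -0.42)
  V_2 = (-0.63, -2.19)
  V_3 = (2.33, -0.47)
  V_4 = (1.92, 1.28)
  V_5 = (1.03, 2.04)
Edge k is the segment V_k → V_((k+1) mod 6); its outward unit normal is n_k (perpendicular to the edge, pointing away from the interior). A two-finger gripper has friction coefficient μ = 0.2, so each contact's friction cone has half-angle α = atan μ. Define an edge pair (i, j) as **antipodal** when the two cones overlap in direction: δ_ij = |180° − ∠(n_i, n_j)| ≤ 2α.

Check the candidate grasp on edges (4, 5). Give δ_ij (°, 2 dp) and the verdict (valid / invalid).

α = atan 0.2 = 11.31°;  2α = 22.62°
edge 4: e_4 = (-0.89, +0.76);  n_4 = (+0.6494, +0.7605)
edge 5: e_5 = (-3.26, -1.21);  n_5 = (-0.3480, +0.9375)
∠(n_4, n_5) = 60.86°
δ = |180° − 60.86°| = 119.14°
119.14° > 2α = 22.62°  →  invalid

δ = 119.14°, invalid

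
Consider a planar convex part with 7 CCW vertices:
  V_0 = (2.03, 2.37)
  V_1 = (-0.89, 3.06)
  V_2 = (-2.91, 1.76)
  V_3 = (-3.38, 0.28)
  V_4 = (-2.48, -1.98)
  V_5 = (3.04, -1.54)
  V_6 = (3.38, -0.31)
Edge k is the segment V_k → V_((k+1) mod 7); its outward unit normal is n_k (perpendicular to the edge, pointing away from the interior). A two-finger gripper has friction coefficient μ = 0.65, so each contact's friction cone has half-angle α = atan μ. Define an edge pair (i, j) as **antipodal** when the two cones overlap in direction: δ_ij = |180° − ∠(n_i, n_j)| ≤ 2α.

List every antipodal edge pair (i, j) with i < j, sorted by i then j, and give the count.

α = atan 0.65 = 33.02°;  2α = 66.05°
n_0 = (+0.2300, +0.9732)
n_1 = (-0.5412, +0.8409)
n_2 = (-0.9531, +0.3027)
n_3 = (-0.9290, -0.3700)
n_4 = (+0.0795, -0.9968)
n_5 = (+0.9639, -0.2664)
n_6 = (+0.8931, +0.4499)
  (0,1): δ = 133.94°  ·
  (0,2): δ = 94.32°  ·
  (0,3): δ = 54.99°  ✓
  (0,4): δ = 17.85°  ✓
  (0,5): δ = 87.84°  ·
  (0,6): δ = 130.03°  ·
  (1,2): δ = 140.38°  ·
  (1,3): δ = 101.05°  ·
  (1,4): δ = 28.21°  ✓
  (1,5): δ = 41.78°  ✓
  (1,6): δ = 83.97°  ·
  (2,3): δ = 140.67°  ·
  (2,4): δ = 67.82°  ·
  (2,5): δ = 2.17°  ✓
  (2,6): δ = 44.35°  ✓
  (3,4): δ = 107.16°  ·
  (3,5): δ = 37.17°  ✓
  (3,6): δ = 5.02°  ✓
  (4,5): δ = 110.01°  ·
  (4,6): δ = 67.82°  ·
  (5,6): δ = 137.81°  ·
antipodal pairs: 8

count = 8; pairs: (0,3), (0,4), (1,4), (1,5), (2,5), (2,6), (3,5), (3,6)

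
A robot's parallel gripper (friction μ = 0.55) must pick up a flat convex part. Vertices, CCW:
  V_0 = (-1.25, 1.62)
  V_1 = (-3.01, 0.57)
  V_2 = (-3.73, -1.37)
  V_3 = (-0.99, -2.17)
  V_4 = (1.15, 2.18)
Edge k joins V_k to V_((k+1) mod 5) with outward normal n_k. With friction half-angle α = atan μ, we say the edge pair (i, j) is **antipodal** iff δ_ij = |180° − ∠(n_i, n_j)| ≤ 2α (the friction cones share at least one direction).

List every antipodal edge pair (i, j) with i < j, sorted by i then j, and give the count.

α = atan 0.55 = 28.81°;  2α = 57.62°
n_0 = (-0.5123, +0.8588)
n_1 = (-0.9375, +0.3479)
n_2 = (-0.2803, -0.9599)
n_3 = (+0.8973, -0.4414)
n_4 = (-0.2272, +0.9738)
  (0,1): δ = 141.18°  ·
  (0,2): δ = 47.10°  ✓
  (0,3): δ = 32.99°  ✓
  (0,4): δ = 162.31°  ·
  (1,2): δ = 85.91°  ·
  (1,3): δ = 5.83°  ✓
  (1,4): δ = 123.50°  ·
  (2,3): δ = 99.92°  ·
  (2,4): δ = 29.41°  ✓
  (3,4): δ = 50.67°  ✓
antipodal pairs: 5

count = 5; pairs: (0,2), (0,3), (1,3), (2,4), (3,4)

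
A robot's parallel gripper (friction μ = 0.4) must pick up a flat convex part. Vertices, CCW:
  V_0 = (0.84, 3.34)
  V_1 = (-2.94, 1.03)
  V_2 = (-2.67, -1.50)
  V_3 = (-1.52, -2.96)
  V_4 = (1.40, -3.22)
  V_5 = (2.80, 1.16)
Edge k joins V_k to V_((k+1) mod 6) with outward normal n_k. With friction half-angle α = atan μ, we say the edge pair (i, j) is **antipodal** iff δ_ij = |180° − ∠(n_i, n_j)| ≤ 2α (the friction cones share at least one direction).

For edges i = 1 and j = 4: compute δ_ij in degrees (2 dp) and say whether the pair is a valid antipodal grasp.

α = atan 0.4 = 21.80°;  2α = 43.60°
edge 1: e_1 = (+0.27, -2.53);  n_1 = (-0.9944, -0.1061)
edge 4: e_4 = (+1.40, +4.38);  n_4 = (+0.9525, -0.3045)
∠(n_1, n_4) = 156.18°
δ = |180° − 156.18°| = 23.82°
23.82° ≤ 2α = 43.60°  →  valid

δ = 23.82°, valid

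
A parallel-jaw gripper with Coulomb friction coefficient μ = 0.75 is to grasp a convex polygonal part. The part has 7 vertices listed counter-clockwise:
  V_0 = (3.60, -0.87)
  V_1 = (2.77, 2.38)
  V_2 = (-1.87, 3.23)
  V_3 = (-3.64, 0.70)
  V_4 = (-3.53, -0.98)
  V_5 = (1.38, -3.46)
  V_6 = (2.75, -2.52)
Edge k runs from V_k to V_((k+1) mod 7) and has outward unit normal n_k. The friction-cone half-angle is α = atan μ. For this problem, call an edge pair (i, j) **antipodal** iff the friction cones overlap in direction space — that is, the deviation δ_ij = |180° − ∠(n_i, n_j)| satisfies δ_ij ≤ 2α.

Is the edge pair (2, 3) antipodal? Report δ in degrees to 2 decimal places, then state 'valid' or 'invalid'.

δ = 141.28°, invalid

α = atan 0.75 = 36.87°;  2α = 73.74°
edge 2: e_2 = (-1.77, -2.53);  n_2 = (-0.8194, +0.5732)
edge 3: e_3 = (+0.11, -1.68);  n_3 = (-0.9979, -0.0653)
∠(n_2, n_3) = 38.72°
δ = |180° − 38.72°| = 141.28°
141.28° > 2α = 73.74°  →  invalid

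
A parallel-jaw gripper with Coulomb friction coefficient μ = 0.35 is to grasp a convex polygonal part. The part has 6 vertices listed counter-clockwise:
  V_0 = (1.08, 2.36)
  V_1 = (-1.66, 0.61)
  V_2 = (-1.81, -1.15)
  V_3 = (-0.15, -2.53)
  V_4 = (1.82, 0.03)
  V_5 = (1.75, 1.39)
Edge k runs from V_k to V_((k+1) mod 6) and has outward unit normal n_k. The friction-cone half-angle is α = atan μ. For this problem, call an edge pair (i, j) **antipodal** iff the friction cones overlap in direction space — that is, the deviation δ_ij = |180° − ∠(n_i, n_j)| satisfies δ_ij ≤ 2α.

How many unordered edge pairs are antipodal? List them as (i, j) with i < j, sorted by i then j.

count = 4; pairs: (0,3), (1,3), (1,4), (2,5)

α = atan 0.35 = 19.29°;  2α = 38.58°
n_0 = (-0.5383, +0.8428)
n_1 = (-0.9964, +0.0849)
n_2 = (-0.6393, -0.7690)
n_3 = (+0.7925, -0.6099)
n_4 = (+0.9987, +0.0514)
n_5 = (+0.8228, +0.5683)
  (0,1): δ = 127.44°  ·
  (0,2): δ = 72.30°  ·
  (0,3): δ = 19.85°  ✓
  (0,4): δ = 60.38°  ·
  (0,5): δ = 92.07°  ·
  (1,2): δ = 124.87°  ·
  (1,3): δ = 32.71°  ✓
  (1,4): δ = 7.82°  ✓
  (1,5): δ = 39.51°  ·
  (2,3): δ = 87.84°  ·
  (2,4): δ = 47.32°  ·
  (2,5): δ = 15.63°  ✓
  (3,4): δ = 139.47°  ·
  (3,5): δ = 107.79°  ·
  (4,5): δ = 148.31°  ·
antipodal pairs: 4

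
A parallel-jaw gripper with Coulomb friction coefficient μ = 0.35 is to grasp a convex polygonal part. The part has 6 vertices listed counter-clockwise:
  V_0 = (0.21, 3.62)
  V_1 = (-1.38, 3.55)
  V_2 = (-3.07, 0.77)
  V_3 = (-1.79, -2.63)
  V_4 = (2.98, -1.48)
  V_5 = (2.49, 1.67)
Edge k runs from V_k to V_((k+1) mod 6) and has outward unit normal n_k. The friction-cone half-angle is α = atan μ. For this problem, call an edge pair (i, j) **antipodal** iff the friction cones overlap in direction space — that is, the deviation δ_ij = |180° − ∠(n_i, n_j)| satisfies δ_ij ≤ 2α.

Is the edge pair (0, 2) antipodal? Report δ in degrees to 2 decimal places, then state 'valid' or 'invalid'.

δ = 71.89°, invalid

α = atan 0.35 = 19.29°;  2α = 38.58°
edge 0: e_0 = (-1.59, -0.07);  n_0 = (-0.0440, +0.9990)
edge 2: e_2 = (+1.28, -3.40);  n_2 = (-0.9359, -0.3523)
∠(n_0, n_2) = 108.11°
δ = |180° − 108.11°| = 71.89°
71.89° > 2α = 38.58°  →  invalid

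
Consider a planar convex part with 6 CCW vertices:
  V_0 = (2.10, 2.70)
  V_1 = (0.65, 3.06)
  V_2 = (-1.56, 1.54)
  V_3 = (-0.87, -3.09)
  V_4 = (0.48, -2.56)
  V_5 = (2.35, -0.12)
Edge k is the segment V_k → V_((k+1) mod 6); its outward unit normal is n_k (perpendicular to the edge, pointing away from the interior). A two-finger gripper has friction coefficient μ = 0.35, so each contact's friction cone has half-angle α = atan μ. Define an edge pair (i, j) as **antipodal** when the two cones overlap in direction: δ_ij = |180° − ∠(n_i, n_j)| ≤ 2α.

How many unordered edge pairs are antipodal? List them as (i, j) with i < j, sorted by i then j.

α = atan 0.35 = 19.29°;  2α = 38.58°
n_0 = (+0.2410, +0.9705)
n_1 = (-0.5667, +0.8239)
n_2 = (-0.9891, -0.1474)
n_3 = (+0.3654, -0.9308)
n_4 = (+0.7937, -0.6083)
n_5 = (+0.9961, +0.0883)
  (0,1): δ = 131.54°  ·
  (0,2): δ = 67.58°  ·
  (0,3): δ = 35.38°  ✓
  (0,4): δ = 66.48°  ·
  (0,5): δ = 109.01°  ·
  (1,2): δ = 116.04°  ·
  (1,3): δ = 13.08°  ✓
  (1,4): δ = 18.01°  ✓
  (1,5): δ = 60.55°  ·
  (2,3): δ = 77.04°  ·
  (2,4): δ = 45.94°  ·
  (2,5): δ = 3.41°  ✓
  (3,4): δ = 148.90°  ·
  (3,5): δ = 106.37°  ·
  (4,5): δ = 137.47°  ·
antipodal pairs: 4

count = 4; pairs: (0,3), (1,3), (1,4), (2,5)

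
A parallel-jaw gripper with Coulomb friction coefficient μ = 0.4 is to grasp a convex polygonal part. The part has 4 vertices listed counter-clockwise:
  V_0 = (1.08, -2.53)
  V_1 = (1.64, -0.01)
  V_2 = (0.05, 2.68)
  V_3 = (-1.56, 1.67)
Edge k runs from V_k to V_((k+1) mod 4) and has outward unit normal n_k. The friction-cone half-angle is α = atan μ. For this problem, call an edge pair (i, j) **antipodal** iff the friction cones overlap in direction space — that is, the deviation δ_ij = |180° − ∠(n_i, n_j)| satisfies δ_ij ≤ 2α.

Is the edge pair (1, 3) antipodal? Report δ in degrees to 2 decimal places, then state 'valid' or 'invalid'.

α = atan 0.4 = 21.80°;  2α = 43.60°
edge 1: e_1 = (-1.59, +2.69);  n_1 = (+0.8609, +0.5088)
edge 3: e_3 = (+2.64, -4.20);  n_3 = (-0.8466, -0.5322)
∠(n_1, n_3) = 178.43°
δ = |180° − 178.43°| = 1.57°
1.57° ≤ 2α = 43.60°  →  valid

δ = 1.57°, valid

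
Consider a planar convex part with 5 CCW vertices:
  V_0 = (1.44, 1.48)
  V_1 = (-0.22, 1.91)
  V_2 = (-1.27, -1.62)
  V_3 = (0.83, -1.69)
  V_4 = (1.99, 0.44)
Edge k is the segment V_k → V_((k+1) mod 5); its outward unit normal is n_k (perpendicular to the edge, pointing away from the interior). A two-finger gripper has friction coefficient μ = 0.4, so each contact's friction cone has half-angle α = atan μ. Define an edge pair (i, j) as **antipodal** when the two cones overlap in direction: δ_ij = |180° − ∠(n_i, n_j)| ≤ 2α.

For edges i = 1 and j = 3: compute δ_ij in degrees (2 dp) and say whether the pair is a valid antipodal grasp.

α = atan 0.4 = 21.80°;  2α = 43.60°
edge 1: e_1 = (-1.05, -3.53);  n_1 = (-0.9585, +0.2851)
edge 3: e_3 = (+1.16, +2.13);  n_3 = (+0.8782, -0.4783)
∠(n_1, n_3) = 167.99°
δ = |180° − 167.99°| = 12.01°
12.01° ≤ 2α = 43.60°  →  valid

δ = 12.01°, valid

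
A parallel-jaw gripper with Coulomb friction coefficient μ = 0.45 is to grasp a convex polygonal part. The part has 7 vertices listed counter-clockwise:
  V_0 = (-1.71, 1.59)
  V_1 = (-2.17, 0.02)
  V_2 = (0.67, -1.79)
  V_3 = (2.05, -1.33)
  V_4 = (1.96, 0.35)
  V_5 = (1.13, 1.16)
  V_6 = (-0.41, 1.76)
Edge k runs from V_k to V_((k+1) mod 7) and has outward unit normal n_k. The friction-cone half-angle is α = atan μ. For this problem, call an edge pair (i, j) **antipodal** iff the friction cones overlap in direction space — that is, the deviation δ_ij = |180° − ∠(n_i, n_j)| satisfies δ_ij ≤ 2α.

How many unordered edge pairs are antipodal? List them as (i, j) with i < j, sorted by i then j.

count = 6; pairs: (0,3), (1,4), (1,5), (1,6), (2,5), (2,6)

α = atan 0.45 = 24.23°;  2α = 48.46°
n_0 = (-0.9597, +0.2812)
n_1 = (-0.5375, -0.8433)
n_2 = (+0.3162, -0.9487)
n_3 = (+0.9986, +0.0535)
n_4 = (+0.6984, +0.7157)
n_5 = (+0.3630, +0.9318)
n_6 = (-0.1297, +0.9916)
  (0,1): δ = 106.18°  ·
  (0,2): δ = 55.23°  ·
  (0,3): δ = 19.40°  ✓
  (0,4): δ = 62.03°  ·
  (0,5): δ = 85.04°  ·
  (0,6): δ = 113.78°  ·
  (1,2): δ = 129.05°  ·
  (1,3): δ = 54.42°  ·
  (1,4): δ = 11.79°  ✓
  (1,5): δ = 11.22°  ✓
  (1,6): δ = 39.96°  ✓
  (2,3): δ = 105.37°  ·
  (2,4): δ = 62.74°  ·
  (2,5): δ = 39.72°  ✓
  (2,6): δ = 10.98°  ✓
  (3,4): δ = 137.37°  ·
  (3,5): δ = 114.35°  ·
  (3,6): δ = 85.62°  ·
  (4,5): δ = 156.99°  ·
  (4,6): δ = 128.25°  ·
  (5,6): δ = 151.26°  ·
antipodal pairs: 6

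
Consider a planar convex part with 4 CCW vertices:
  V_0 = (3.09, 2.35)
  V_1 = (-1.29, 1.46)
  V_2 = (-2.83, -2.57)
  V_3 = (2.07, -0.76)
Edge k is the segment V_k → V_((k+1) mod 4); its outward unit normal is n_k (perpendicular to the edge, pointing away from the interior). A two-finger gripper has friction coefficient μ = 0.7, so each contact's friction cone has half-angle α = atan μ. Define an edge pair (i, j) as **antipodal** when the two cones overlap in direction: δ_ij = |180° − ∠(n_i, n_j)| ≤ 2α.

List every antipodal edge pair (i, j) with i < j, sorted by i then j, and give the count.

α = atan 0.7 = 34.99°;  2α = 69.98°
n_0 = (-0.1991, +0.9800)
n_1 = (-0.9341, +0.3570)
n_2 = (+0.3465, -0.9380)
n_3 = (+0.9502, -0.3116)
  (0,1): δ = 122.40°  ·
  (0,2): δ = 8.79°  ✓
  (0,3): δ = 60.36°  ✓
  (1,2): δ = 48.81°  ✓
  (1,3): δ = 2.76°  ✓
  (2,3): δ = 128.43°  ·
antipodal pairs: 4

count = 4; pairs: (0,2), (0,3), (1,2), (1,3)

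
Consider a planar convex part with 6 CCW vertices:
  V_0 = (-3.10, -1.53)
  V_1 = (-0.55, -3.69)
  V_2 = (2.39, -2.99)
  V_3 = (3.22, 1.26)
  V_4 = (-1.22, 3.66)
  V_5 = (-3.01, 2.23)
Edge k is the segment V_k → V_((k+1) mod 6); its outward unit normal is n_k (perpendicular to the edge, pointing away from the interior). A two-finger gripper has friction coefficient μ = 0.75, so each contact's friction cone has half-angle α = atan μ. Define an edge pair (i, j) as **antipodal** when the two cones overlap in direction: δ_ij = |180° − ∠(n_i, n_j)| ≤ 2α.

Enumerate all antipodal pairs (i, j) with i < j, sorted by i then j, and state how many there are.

α = atan 0.75 = 36.87°;  2α = 73.74°
n_0 = (-0.6463, -0.7630)
n_1 = (+0.2316, -0.9728)
n_2 = (+0.9815, -0.1917)
n_3 = (+0.4755, +0.8797)
n_4 = (-0.6242, +0.7813)
n_5 = (-0.9997, +0.0239)
  (0,1): δ = 126.34°  ·
  (0,2): δ = 60.78°  ✓
  (0,3): δ = 11.87°  ✓
  (0,4): δ = 78.89°  ·
  (0,5): δ = 128.90°  ·
  (1,2): δ = 114.44°  ·
  (1,3): δ = 41.79°  ✓
  (1,4): δ = 25.23°  ✓
  (1,5): δ = 75.24°  ·
  (2,3): δ = 107.34°  ·
  (2,4): δ = 40.33°  ✓
  (2,5): δ = 9.68°  ✓
  (3,4): δ = 112.99°  ·
  (3,5): δ = 62.98°  ✓
  (4,5): δ = 129.99°  ·
antipodal pairs: 7

count = 7; pairs: (0,2), (0,3), (1,3), (1,4), (2,4), (2,5), (3,5)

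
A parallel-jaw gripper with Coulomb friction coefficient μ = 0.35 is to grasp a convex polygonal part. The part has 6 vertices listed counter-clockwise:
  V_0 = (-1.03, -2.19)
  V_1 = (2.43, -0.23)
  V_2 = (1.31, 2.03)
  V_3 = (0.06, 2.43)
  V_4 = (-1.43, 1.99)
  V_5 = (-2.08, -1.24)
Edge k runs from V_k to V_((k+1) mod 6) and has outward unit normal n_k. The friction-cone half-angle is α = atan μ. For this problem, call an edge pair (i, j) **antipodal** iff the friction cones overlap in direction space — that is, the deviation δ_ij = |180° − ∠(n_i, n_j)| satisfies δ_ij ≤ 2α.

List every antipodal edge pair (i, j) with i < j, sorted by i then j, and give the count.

α = atan 0.35 = 19.29°;  2α = 38.58°
n_0 = (+0.4929, -0.8701)
n_1 = (+0.8960, +0.4440)
n_2 = (+0.3048, +0.9524)
n_3 = (-0.2832, +0.9591)
n_4 = (-0.9803, +0.1973)
n_5 = (-0.6709, -0.7415)
  (0,1): δ = 93.17°  ·
  (0,2): δ = 47.28°  ·
  (0,3): δ = 13.08°  ✓
  (0,4): δ = 49.09°  ·
  (0,5): δ = 108.33°  ·
  (1,2): δ = 134.11°  ·
  (1,3): δ = 99.91°  ·
  (1,4): δ = 37.74°  ✓
  (1,5): δ = 21.50°  ✓
  (2,3): δ = 145.80°  ·
  (2,4): δ = 83.63°  ·
  (2,5): δ = 24.39°  ✓
  (3,4): δ = 117.83°  ·
  (3,5): δ = 58.59°  ·
  (4,5): δ = 120.76°  ·
antipodal pairs: 4

count = 4; pairs: (0,3), (1,4), (1,5), (2,5)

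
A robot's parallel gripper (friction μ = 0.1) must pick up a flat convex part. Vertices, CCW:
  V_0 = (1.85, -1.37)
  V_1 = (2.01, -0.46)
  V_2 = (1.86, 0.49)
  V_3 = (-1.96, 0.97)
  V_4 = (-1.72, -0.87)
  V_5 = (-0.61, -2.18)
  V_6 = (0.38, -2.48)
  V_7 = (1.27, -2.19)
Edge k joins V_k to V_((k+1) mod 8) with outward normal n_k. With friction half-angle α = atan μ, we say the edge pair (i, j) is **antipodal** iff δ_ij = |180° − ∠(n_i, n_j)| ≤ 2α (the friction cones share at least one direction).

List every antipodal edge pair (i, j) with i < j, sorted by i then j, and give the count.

count = 2; pairs: (1,3), (2,5)

α = atan 0.1 = 5.71°;  2α = 11.42°
n_0 = (+0.9849, -0.1732)
n_1 = (+0.9878, +0.1560)
n_2 = (+0.1247, +0.9922)
n_3 = (-0.9916, -0.1293)
n_4 = (-0.7629, -0.6465)
n_5 = (-0.2900, -0.9570)
n_6 = (+0.3098, -0.9508)
n_7 = (+0.8164, -0.5775)
  (0,1): δ = 161.06°  ·
  (0,2): δ = 87.19°  ·
  (0,3): δ = 17.40°  ·
  (0,4): δ = 50.25°  ·
  (0,5): δ = 83.11°  ·
  (0,6): δ = 118.02°  ·
  (0,7): δ = 154.70°  ·
  (1,2): δ = 106.13°  ·
  (1,3): δ = 1.54°  ✓
  (1,4): δ = 31.30°  ·
  (1,5): δ = 64.17°  ·
  (1,6): δ = 99.08°  ·
  (1,7): δ = 135.75°  ·
  (2,3): δ = 75.41°  ·
  (2,4): δ = 42.56°  ·
  (2,5): δ = 9.70°  ✓
  (2,6): δ = 25.21°  ·
  (2,7): δ = 61.89°  ·
  (3,4): δ = 147.16°  ·
  (3,5): δ = 114.29°  ·
  (3,6): δ = 79.38°  ·
  (3,7): δ = 42.70°  ·
  (4,5): δ = 147.13°  ·
  (4,6): δ = 112.23°  ·
  (4,7): δ = 75.55°  ·
  (5,6): δ = 145.09°  ·
  (5,7): δ = 108.41°  ·
  (6,7): δ = 143.32°  ·
antipodal pairs: 2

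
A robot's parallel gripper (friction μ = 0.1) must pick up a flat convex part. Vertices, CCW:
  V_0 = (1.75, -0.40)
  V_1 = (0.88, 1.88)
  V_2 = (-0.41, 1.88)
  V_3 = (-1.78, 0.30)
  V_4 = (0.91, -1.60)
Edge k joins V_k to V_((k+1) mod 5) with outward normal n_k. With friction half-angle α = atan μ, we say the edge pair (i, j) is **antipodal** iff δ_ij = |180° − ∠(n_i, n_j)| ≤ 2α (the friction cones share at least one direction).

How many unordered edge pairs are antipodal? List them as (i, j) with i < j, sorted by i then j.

α = atan 0.1 = 5.71°;  2α = 11.42°
n_0 = (+0.9343, +0.3565)
n_1 = (+0.0000, +1.0000)
n_2 = (-0.7555, +0.6551)
n_3 = (-0.5769, -0.8168)
n_4 = (+0.8192, -0.5735)
  (0,1): δ = 110.89°  ·
  (0,2): δ = 61.81°  ·
  (0,3): δ = 33.88°  ·
  (0,4): δ = 124.12°  ·
  (1,2): δ = 130.93°  ·
  (1,3): δ = 35.23°  ·
  (1,4): δ = 55.01°  ·
  (2,3): δ = 84.31°  ·
  (2,4): δ = 5.94°  ✓
  (3,4): δ = 89.76°  ·
antipodal pairs: 1

count = 1; pairs: (2,4)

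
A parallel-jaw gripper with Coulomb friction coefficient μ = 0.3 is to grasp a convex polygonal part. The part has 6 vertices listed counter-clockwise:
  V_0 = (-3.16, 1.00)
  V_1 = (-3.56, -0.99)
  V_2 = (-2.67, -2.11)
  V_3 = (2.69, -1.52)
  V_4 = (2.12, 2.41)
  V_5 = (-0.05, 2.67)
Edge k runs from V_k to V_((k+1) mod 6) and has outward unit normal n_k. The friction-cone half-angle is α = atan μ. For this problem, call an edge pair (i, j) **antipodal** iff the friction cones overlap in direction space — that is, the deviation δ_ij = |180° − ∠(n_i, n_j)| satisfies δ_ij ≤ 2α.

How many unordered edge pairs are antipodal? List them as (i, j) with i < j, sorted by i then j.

count = 4; pairs: (0,3), (1,3), (2,4), (2,5)

α = atan 0.3 = 16.70°;  2α = 33.40°
n_0 = (-0.9804, +0.1971)
n_1 = (-0.7829, -0.6221)
n_2 = (+0.1094, -0.9940)
n_3 = (+0.9896, +0.1435)
n_4 = (+0.1190, +0.9929)
n_5 = (-0.4731, +0.8810)
  (0,1): δ = 130.16°  ·
  (0,2): δ = 72.35°  ·
  (0,3): δ = 19.62°  ✓
  (0,4): δ = 94.53°  ·
  (0,5): δ = 129.60°  ·
  (1,2): δ = 122.19°  ·
  (1,3): δ = 30.22°  ✓
  (1,4): δ = 44.70°  ·
  (1,5): δ = 79.76°  ·
  (2,3): δ = 88.03°  ·
  (2,4): δ = 13.11°  ✓
  (2,5): δ = 21.95°  ✓
  (3,4): δ = 105.08°  ·
  (3,5): δ = 70.02°  ·
  (4,5): δ = 144.93°  ·
antipodal pairs: 4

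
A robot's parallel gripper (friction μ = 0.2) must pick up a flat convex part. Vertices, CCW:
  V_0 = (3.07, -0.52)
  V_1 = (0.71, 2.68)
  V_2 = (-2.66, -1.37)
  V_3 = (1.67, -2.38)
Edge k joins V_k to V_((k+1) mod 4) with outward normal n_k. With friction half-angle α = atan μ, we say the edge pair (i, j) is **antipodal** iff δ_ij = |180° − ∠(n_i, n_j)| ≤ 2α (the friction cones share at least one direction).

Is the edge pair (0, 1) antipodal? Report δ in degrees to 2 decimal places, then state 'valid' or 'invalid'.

α = atan 0.2 = 11.31°;  2α = 22.62°
edge 0: e_0 = (-2.36, +3.20);  n_0 = (+0.8048, +0.5935)
edge 1: e_1 = (-3.37, -4.05);  n_1 = (-0.7687, +0.6396)
∠(n_0, n_1) = 103.83°
δ = |180° − 103.83°| = 76.17°
76.17° > 2α = 22.62°  →  invalid

δ = 76.17°, invalid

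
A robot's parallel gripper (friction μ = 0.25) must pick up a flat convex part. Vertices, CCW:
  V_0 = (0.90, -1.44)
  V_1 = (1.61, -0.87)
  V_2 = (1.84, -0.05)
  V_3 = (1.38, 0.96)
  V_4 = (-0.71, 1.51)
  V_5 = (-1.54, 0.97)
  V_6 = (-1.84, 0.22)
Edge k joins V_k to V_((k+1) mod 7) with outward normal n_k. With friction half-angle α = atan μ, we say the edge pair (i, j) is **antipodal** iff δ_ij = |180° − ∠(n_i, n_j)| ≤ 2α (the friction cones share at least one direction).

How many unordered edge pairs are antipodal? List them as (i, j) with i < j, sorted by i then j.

count = 3; pairs: (0,4), (1,5), (3,6)

α = atan 0.25 = 14.04°;  2α = 28.07°
n_0 = (+0.6260, -0.7798)
n_1 = (+0.9628, -0.2701)
n_2 = (+0.9101, +0.4145)
n_3 = (+0.2545, +0.9671)
n_4 = (-0.5453, +0.8382)
n_5 = (-0.9285, +0.3714)
n_6 = (-0.5182, -0.8553)
  (0,1): δ = 144.43°  ·
  (0,2): δ = 104.27°  ·
  (0,3): δ = 53.50°  ·
  (0,4): δ = 5.71°  ✓
  (0,5): δ = 29.44°  ·
  (0,6): δ = 110.03°  ·
  (1,2): δ = 139.85°  ·
  (1,3): δ = 89.08°  ·
  (1,4): δ = 41.28°  ·
  (1,5): δ = 6.13°  ✓
  (1,6): δ = 74.46°  ·
  (2,3): δ = 129.23°  ·
  (2,4): δ = 81.44°  ·
  (2,5): δ = 46.29°  ·
  (2,6): δ = 34.30°  ·
  (3,4): δ = 132.21°  ·
  (3,5): δ = 97.06°  ·
  (3,6): δ = 16.47°  ✓
  (4,5): δ = 144.85°  ·
  (4,6): δ = 64.26°  ·
  (5,6): δ = 99.41°  ·
antipodal pairs: 3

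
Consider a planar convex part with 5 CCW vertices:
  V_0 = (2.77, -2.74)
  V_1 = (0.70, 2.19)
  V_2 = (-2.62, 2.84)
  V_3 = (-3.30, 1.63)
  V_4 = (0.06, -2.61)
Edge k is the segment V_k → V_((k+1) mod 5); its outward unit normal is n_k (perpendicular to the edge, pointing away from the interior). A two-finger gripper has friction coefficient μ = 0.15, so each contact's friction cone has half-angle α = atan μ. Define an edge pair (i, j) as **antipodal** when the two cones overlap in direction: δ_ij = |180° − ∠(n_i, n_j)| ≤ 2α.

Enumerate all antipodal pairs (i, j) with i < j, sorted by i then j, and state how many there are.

α = atan 0.15 = 8.53°;  2α = 17.06°
n_0 = (+0.9220, +0.3871)
n_1 = (+0.1921, +0.9814)
n_2 = (-0.8718, +0.4899)
n_3 = (-0.7837, -0.6211)
n_4 = (-0.0479, -0.9989)
  (0,1): δ = 123.85°  ·
  (0,2): δ = 52.11°  ·
  (0,3): δ = 15.62°  ✓
  (0,4): δ = 64.48°  ·
  (1,2): δ = 108.26°  ·
  (1,3): δ = 40.53°  ·
  (1,4): δ = 8.33°  ✓
  (2,3): δ = 112.27°  ·
  (2,4): δ = 63.41°  ·
  (3,4): δ = 131.14°  ·
antipodal pairs: 2

count = 2; pairs: (0,3), (1,4)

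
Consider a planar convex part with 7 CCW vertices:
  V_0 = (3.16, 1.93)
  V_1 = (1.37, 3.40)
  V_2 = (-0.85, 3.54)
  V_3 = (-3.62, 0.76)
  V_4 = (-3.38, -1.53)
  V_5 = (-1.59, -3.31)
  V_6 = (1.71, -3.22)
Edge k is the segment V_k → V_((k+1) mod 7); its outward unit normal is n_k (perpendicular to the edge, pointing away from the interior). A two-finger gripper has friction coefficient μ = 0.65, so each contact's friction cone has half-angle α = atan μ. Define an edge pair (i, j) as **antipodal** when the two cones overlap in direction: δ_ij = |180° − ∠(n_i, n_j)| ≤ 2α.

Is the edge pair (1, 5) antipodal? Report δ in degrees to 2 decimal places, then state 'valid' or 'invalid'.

δ = 5.17°, valid

α = atan 0.65 = 33.02°;  2α = 66.05°
edge 1: e_1 = (-2.22, +0.14);  n_1 = (+0.0629, +0.9980)
edge 5: e_5 = (+3.30, +0.09);  n_5 = (+0.0273, -0.9996)
∠(n_1, n_5) = 174.83°
δ = |180° − 174.83°| = 5.17°
5.17° ≤ 2α = 66.05°  →  valid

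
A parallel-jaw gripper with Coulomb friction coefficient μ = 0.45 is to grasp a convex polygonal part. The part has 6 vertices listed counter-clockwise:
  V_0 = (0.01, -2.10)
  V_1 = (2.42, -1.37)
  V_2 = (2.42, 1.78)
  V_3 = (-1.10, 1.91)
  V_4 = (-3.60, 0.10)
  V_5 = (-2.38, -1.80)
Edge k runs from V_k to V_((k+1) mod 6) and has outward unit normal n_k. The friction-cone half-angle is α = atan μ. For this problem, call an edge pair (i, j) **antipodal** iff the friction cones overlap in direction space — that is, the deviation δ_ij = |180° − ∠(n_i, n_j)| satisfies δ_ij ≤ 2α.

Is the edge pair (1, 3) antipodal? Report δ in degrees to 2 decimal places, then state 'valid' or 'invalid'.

δ = 54.10°, invalid

α = atan 0.45 = 24.23°;  2α = 48.46°
edge 1: e_1 = (+0.00, +3.15);  n_1 = (+1.0000, -0.0000)
edge 3: e_3 = (-2.50, -1.81);  n_3 = (-0.5864, +0.8100)
∠(n_1, n_3) = 125.90°
δ = |180° − 125.90°| = 54.10°
54.10° > 2α = 48.46°  →  invalid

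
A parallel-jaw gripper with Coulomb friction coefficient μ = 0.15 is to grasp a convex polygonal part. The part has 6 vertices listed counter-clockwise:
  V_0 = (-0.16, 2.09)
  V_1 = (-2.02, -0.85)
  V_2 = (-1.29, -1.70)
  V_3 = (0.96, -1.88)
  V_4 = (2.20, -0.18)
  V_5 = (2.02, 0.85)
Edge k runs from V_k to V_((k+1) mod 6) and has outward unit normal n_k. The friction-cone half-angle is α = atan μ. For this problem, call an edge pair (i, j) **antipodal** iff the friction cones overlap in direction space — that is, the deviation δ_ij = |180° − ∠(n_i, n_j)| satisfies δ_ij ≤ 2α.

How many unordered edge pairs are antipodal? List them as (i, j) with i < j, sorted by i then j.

count = 1; pairs: (0,3)

α = atan 0.15 = 8.53°;  2α = 17.06°
n_0 = (-0.8451, +0.5346)
n_1 = (-0.7586, -0.6515)
n_2 = (-0.0797, -0.9968)
n_3 = (+0.8079, -0.5893)
n_4 = (+0.9851, +0.1721)
n_5 = (+0.4944, +0.8692)
  (0,1): δ = 107.02°  ·
  (0,2): δ = 62.25°  ·
  (0,3): δ = 3.79°  ✓
  (0,4): δ = 42.23°  ·
  (0,5): δ = 92.69°  ·
  (1,2): δ = 135.23°  ·
  (1,3): δ = 76.76°  ·
  (1,4): δ = 30.74°  ·
  (1,5): δ = 19.71°  ·
  (2,3): δ = 121.53°  ·
  (2,4): δ = 75.51°  ·
  (2,5): δ = 25.06°  ·
  (3,4): δ = 133.98°  ·
  (3,5): δ = 83.52°  ·
  (4,5): δ = 129.54°  ·
antipodal pairs: 1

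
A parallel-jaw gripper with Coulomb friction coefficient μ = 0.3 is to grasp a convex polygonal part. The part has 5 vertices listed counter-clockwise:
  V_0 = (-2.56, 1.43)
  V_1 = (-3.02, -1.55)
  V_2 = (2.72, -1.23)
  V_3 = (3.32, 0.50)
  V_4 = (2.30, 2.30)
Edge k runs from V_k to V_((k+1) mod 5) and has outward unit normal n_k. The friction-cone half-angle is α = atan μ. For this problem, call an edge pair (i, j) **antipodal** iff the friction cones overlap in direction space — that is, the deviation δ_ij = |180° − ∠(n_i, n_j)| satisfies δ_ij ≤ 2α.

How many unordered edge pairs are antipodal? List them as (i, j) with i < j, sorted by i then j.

α = atan 0.3 = 16.70°;  2α = 33.40°
n_0 = (-0.9883, +0.1526)
n_1 = (+0.0557, -0.9984)
n_2 = (+0.9448, -0.3277)
n_3 = (+0.8700, +0.4930)
n_4 = (-0.1762, +0.9844)
  (0,1): δ = 78.03°  ·
  (0,2): δ = 10.35°  ✓
  (0,3): δ = 38.31°  ·
  (0,4): δ = 108.92°  ·
  (1,2): δ = 112.32°  ·
  (1,3): δ = 63.65°  ·
  (1,4): δ = 6.96°  ✓
  (2,3): δ = 131.33°  ·
  (2,4): δ = 60.72°  ·
  (3,4): δ = 109.39°  ·
antipodal pairs: 2

count = 2; pairs: (0,2), (1,4)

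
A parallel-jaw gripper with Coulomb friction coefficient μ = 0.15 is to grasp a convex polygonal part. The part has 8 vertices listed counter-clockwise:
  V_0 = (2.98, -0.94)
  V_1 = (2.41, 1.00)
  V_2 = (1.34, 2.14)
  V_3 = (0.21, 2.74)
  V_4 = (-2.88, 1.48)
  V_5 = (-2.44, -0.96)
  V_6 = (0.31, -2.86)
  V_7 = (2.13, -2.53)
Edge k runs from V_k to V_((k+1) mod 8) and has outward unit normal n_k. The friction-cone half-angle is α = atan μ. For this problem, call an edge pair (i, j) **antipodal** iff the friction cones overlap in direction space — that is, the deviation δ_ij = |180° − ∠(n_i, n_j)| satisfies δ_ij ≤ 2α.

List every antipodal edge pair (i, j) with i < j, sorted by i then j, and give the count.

α = atan 0.15 = 8.53°;  2α = 17.06°
n_0 = (+0.9594, +0.2819)
n_1 = (+0.7291, +0.6844)
n_2 = (+0.4690, +0.8832)
n_3 = (-0.3776, +0.9260)
n_4 = (-0.9841, -0.1775)
n_5 = (-0.5684, -0.8227)
n_6 = (+0.1784, -0.9840)
n_7 = (+0.8819, -0.4715)
  (0,1): δ = 153.19°  ·
  (0,2): δ = 134.34°  ·
  (0,3): δ = 84.19°  ·
  (0,4): δ = 6.15°  ✓
  (0,5): δ = 38.99°  ·
  (0,6): δ = 83.90°  ·
  (0,7): δ = 135.50°  ·
  (1,2): δ = 161.15°  ·
  (1,3): δ = 111.00°  ·
  (1,4): δ = 32.96°  ·
  (1,5): δ = 12.17°  ✓
  (1,6): δ = 57.09°  ·
  (1,7): δ = 108.69°  ·
  (2,3): δ = 129.85°  ·
  (2,4): δ = 51.81°  ·
  (2,5): δ = 6.67°  ✓
  (2,6): δ = 38.24°  ·
  (2,7): δ = 89.84°  ·
  (3,4): δ = 101.96°  ·
  (3,5): δ = 56.82°  ·
  (3,6): δ = 11.91°  ✓
  (3,7): δ = 39.69°  ·
  (4,5): δ = 134.86°  ·
  (4,6): δ = 89.95°  ·
  (4,7): δ = 38.35°  ·
  (5,6): δ = 135.08°  ·
  (5,7): δ = 83.49°  ·
  (6,7): δ = 128.41°  ·
antipodal pairs: 4

count = 4; pairs: (0,4), (1,5), (2,5), (3,6)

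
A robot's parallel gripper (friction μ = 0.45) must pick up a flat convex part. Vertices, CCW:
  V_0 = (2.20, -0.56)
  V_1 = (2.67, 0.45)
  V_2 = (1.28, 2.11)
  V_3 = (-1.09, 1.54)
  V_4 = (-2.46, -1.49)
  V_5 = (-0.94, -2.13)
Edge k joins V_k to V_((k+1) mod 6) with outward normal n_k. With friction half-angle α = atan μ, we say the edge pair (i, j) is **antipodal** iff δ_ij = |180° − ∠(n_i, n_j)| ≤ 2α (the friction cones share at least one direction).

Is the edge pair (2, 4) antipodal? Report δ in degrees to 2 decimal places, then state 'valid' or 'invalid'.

δ = 36.36°, valid

α = atan 0.45 = 24.23°;  2α = 48.46°
edge 2: e_2 = (-2.37, -0.57);  n_2 = (-0.2338, +0.9723)
edge 4: e_4 = (+1.52, -0.64);  n_4 = (-0.3881, -0.9216)
∠(n_2, n_4) = 143.64°
δ = |180° − 143.64°| = 36.36°
36.36° ≤ 2α = 48.46°  →  valid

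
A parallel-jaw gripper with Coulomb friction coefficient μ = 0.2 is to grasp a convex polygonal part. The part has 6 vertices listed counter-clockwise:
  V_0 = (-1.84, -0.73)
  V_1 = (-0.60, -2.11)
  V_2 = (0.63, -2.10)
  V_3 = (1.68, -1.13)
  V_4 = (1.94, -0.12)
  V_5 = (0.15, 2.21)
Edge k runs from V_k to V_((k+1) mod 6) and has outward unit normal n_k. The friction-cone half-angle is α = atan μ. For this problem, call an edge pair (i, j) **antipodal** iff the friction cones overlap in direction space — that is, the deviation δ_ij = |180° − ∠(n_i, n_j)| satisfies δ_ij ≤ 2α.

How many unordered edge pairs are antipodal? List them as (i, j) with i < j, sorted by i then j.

α = atan 0.2 = 11.31°;  2α = 22.62°
n_0 = (-0.7438, -0.6684)
n_1 = (+0.0081, -1.0000)
n_2 = (+0.6786, -0.7345)
n_3 = (+0.9684, -0.2493)
n_4 = (+0.7930, +0.6092)
n_5 = (-0.8281, +0.5605)
  (0,1): δ = 131.48°  ·
  (0,2): δ = 89.21°  ·
  (0,3): δ = 56.38°  ·
  (0,4): δ = 4.41°  ✓
  (0,5): δ = 103.97°  ·
  (1,2): δ = 137.73°  ·
  (1,3): δ = 104.90°  ·
  (1,4): δ = 52.93°  ·
  (1,5): δ = 55.44°  ·
  (2,3): δ = 147.17°  ·
  (2,4): δ = 95.20°  ·
  (2,5): δ = 13.18°  ✓
  (3,4): δ = 128.03°  ·
  (3,5): δ = 19.66°  ✓
  (4,5): δ = 71.63°  ·
antipodal pairs: 3

count = 3; pairs: (0,4), (2,5), (3,5)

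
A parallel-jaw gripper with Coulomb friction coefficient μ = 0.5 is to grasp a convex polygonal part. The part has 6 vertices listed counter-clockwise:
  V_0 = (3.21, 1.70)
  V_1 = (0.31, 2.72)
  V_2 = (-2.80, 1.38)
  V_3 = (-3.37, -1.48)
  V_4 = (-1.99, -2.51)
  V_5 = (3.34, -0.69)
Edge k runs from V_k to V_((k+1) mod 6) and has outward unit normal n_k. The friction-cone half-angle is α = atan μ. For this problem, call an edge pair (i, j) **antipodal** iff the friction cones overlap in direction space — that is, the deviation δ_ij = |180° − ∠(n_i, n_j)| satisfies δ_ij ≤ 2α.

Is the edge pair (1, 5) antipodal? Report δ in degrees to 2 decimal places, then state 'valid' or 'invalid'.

δ = 69.80°, invalid

α = atan 0.5 = 26.57°;  2α = 53.13°
edge 1: e_1 = (-3.11, -1.34);  n_1 = (-0.3957, +0.9184)
edge 5: e_5 = (-0.13, +2.39);  n_5 = (+0.9985, +0.0543)
∠(n_1, n_5) = 110.20°
δ = |180° − 110.20°| = 69.80°
69.80° > 2α = 53.13°  →  invalid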